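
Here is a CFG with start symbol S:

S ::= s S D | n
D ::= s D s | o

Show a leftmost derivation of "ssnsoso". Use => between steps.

S => sSD   [S ::= s S D]
sSD => ssSDD   [S ::= s S D]
ssSDD => ssnDD   [S ::= n]
ssnDD => ssnsDsD   [D ::= s D s]
ssnsDsD => ssnsosD   [D ::= o]
ssnsosD => ssnsoso   [D ::= o]

S => sSD => ssSDD => ssnDD => ssnsDsD => ssnsosD => ssnsoso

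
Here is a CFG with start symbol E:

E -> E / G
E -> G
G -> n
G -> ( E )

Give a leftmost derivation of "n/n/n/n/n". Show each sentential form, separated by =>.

E => E/G   [E -> E / G]
E/G => E/G/G   [E -> E / G]
E/G/G => E/G/G/G   [E -> E / G]
E/G/G/G => E/G/G/G/G   [E -> E / G]
E/G/G/G/G => G/G/G/G/G   [E -> G]
G/G/G/G/G => n/G/G/G/G   [G -> n]
n/G/G/G/G => n/n/G/G/G   [G -> n]
n/n/G/G/G => n/n/n/G/G   [G -> n]
n/n/n/G/G => n/n/n/n/G   [G -> n]
n/n/n/n/G => n/n/n/n/n   [G -> n]

E => E/G => E/G/G => E/G/G/G => E/G/G/G/G => G/G/G/G/G => n/G/G/G/G => n/n/G/G/G => n/n/n/G/G => n/n/n/n/G => n/n/n/n/n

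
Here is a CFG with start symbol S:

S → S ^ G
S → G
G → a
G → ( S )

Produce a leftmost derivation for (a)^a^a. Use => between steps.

S => S^G => S^G^G => G^G^G => (S)^G^G => (G)^G^G => (a)^G^G => (a)^a^G => (a)^a^a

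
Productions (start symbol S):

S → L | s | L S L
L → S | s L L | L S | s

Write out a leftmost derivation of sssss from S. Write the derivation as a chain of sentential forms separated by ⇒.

S ⇒ LSL   [S → L S L]
LSL ⇒ sLLSL   [L → s L L]
sLLSL ⇒ ssLSL   [L → s]
ssLSL ⇒ sssSL   [L → s]
sssSL ⇒ ssssL   [S → s]
ssssL ⇒ sssss   [L → s]

S ⇒ LSL ⇒ sLLSL ⇒ ssLSL ⇒ sssSL ⇒ ssssL ⇒ sssss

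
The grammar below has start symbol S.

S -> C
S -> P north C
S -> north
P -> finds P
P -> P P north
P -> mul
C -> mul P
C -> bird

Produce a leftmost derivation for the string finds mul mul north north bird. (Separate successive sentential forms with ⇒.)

S ⇒ P north C   [S -> P north C]
P north C ⇒ finds P north C   [P -> finds P]
finds P north C ⇒ finds P P north north C   [P -> P P north]
finds P P north north C ⇒ finds mul P north north C   [P -> mul]
finds mul P north north C ⇒ finds mul mul north north C   [P -> mul]
finds mul mul north north C ⇒ finds mul mul north north bird   [C -> bird]

S ⇒ P north C ⇒ finds P north C ⇒ finds P P north north C ⇒ finds mul P north north C ⇒ finds mul mul north north C ⇒ finds mul mul north north bird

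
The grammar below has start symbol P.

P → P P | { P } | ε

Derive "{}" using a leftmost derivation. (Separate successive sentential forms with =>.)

P => PP => PPP => PPPP => PPPPP => {P}PPPP => {}PPPP => {}PPP => {}PP => {}P => {}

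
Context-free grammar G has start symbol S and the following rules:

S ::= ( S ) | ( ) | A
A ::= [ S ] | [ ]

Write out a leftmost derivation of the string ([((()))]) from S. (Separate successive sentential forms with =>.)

S => (S) => (A) => ([S]) => ([(S)]) => ([((S))]) => ([((()))])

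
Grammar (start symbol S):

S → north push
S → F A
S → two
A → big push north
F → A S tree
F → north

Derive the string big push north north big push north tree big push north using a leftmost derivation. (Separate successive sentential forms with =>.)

S => F A => A S tree A => big push north S tree A => big push north F A tree A => big push north north A tree A => big push north north big push north tree A => big push north north big push north tree big push north

S => F A   [S → F A]
F A => A S tree A   [F → A S tree]
A S tree A => big push north S tree A   [A → big push north]
big push north S tree A => big push north F A tree A   [S → F A]
big push north F A tree A => big push north north A tree A   [F → north]
big push north north A tree A => big push north north big push north tree A   [A → big push north]
big push north north big push north tree A => big push north north big push north tree big push north   [A → big push north]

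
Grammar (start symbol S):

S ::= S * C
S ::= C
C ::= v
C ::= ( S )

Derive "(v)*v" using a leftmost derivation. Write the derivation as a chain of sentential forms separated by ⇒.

S ⇒ S*C   [S ::= S * C]
S*C ⇒ C*C   [S ::= C]
C*C ⇒ (S)*C   [C ::= ( S )]
(S)*C ⇒ (C)*C   [S ::= C]
(C)*C ⇒ (v)*C   [C ::= v]
(v)*C ⇒ (v)*v   [C ::= v]

S ⇒ S*C ⇒ C*C ⇒ (S)*C ⇒ (C)*C ⇒ (v)*C ⇒ (v)*v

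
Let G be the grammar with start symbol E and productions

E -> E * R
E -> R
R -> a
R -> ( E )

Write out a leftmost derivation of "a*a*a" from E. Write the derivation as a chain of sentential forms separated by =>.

E => E*R => E*R*R => R*R*R => a*R*R => a*a*R => a*a*a

E => E*R   [E -> E * R]
E*R => E*R*R   [E -> E * R]
E*R*R => R*R*R   [E -> R]
R*R*R => a*R*R   [R -> a]
a*R*R => a*a*R   [R -> a]
a*a*R => a*a*a   [R -> a]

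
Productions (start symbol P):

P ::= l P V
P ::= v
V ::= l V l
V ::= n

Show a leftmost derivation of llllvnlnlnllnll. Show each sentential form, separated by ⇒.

P ⇒ lPV ⇒ llPVV ⇒ lllPVVV ⇒ llllPVVVV ⇒ llllvVVVV ⇒ llllvnVVV ⇒ llllvnlVlVV ⇒ llllvnlnlVV ⇒ llllvnlnlnV ⇒ llllvnlnlnlVl ⇒ llllvnlnlnllVll ⇒ llllvnlnlnllnll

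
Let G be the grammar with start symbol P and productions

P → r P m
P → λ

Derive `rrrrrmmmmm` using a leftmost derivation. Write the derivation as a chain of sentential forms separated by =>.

P=>rPm=>rrPmm=>rrrPmmm=>rrrrPmmmm=>rrrrrPmmmmm=>rrrrrmmmmm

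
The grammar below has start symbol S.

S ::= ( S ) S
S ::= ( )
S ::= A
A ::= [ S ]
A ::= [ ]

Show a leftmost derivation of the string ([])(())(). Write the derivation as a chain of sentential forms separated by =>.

S => (S)S   [S ::= ( S ) S]
(S)S => (A)S   [S ::= A]
(A)S => ([])S   [A ::= [ ]]
([])S => ([])(S)S   [S ::= ( S ) S]
([])(S)S => ([])(())S   [S ::= ( )]
([])(())S => ([])(())()   [S ::= ( )]

S => (S)S => (A)S => ([])S => ([])(S)S => ([])(())S => ([])(())()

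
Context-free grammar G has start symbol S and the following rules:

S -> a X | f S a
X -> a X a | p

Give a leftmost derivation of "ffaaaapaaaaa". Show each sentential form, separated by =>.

S => fSa => ffSaa => ffaXaa => ffaaXaaa => ffaaaXaaaa => ffaaaaXaaaaa => ffaaaapaaaaa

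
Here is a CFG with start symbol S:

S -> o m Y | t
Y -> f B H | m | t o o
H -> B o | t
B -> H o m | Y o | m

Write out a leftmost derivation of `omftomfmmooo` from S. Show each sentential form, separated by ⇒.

S⇒omY⇒omfBH⇒omfHomH⇒omftomH⇒omftomBo⇒omftomYoo⇒omftomfBHoo⇒omftomfmHoo⇒omftomfmBooo⇒omftomfmmooo

S ⇒ omY   [S -> o m Y]
omY ⇒ omfBH   [Y -> f B H]
omfBH ⇒ omfHomH   [B -> H o m]
omfHomH ⇒ omftomH   [H -> t]
omftomH ⇒ omftomBo   [H -> B o]
omftomBo ⇒ omftomYoo   [B -> Y o]
omftomYoo ⇒ omftomfBHoo   [Y -> f B H]
omftomfBHoo ⇒ omftomfmHoo   [B -> m]
omftomfmHoo ⇒ omftomfmBooo   [H -> B o]
omftomfmBooo ⇒ omftomfmmooo   [B -> m]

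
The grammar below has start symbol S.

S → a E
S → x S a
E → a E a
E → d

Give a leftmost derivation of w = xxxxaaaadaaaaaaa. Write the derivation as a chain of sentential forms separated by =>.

S => xSa   [S → x S a]
xSa => xxSaa   [S → x S a]
xxSaa => xxxSaaa   [S → x S a]
xxxSaaa => xxxxSaaaa   [S → x S a]
xxxxSaaaa => xxxxaEaaaa   [S → a E]
xxxxaEaaaa => xxxxaaEaaaaa   [E → a E a]
xxxxaaEaaaaa => xxxxaaaEaaaaaa   [E → a E a]
xxxxaaaEaaaaaa => xxxxaaaaEaaaaaaa   [E → a E a]
xxxxaaaaEaaaaaaa => xxxxaaaadaaaaaaa   [E → d]

S => xSa => xxSaa => xxxSaaa => xxxxSaaaa => xxxxaEaaaa => xxxxaaEaaaaa => xxxxaaaEaaaaaa => xxxxaaaaEaaaaaaa => xxxxaaaadaaaaaaa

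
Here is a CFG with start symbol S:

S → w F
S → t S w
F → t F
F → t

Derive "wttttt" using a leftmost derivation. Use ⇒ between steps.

S⇒wF⇒wtF⇒wttF⇒wtttF⇒wttttF⇒wttttt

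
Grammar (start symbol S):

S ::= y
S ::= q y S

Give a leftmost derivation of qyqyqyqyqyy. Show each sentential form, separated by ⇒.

S ⇒ qyS   [S ::= q y S]
qyS ⇒ qyqyS   [S ::= q y S]
qyqyS ⇒ qyqyqyS   [S ::= q y S]
qyqyqyS ⇒ qyqyqyqyS   [S ::= q y S]
qyqyqyqyS ⇒ qyqyqyqyqyS   [S ::= q y S]
qyqyqyqyqyS ⇒ qyqyqyqyqyy   [S ::= y]

S⇒qyS⇒qyqyS⇒qyqyqyS⇒qyqyqyqyS⇒qyqyqyqyqyS⇒qyqyqyqyqyy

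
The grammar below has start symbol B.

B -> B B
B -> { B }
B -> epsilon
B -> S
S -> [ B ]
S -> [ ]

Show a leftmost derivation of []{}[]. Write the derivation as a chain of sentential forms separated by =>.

B => BB   [B -> B B]
BB => BBB   [B -> B B]
BBB => SBB   [B -> S]
SBB => []BB   [S -> [ ]]
[]BB => []{B}B   [B -> { B }]
[]{B}B => []{}B   [B -> epsilon]
[]{}B => []{}S   [B -> S]
[]{}S => []{}[]   [S -> [ ]]

B => BB => BBB => SBB => []BB => []{B}B => []{}B => []{}S => []{}[]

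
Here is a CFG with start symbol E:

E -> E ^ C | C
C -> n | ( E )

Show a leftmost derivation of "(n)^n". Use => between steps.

E => E^C => C^C => (E)^C => (C)^C => (n)^C => (n)^n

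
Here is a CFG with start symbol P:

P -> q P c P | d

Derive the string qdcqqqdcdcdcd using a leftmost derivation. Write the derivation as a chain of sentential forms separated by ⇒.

P⇒qPcP⇒qdcP⇒qdcqPcP⇒qdcqqPcPcP⇒qdcqqqPcPcPcP⇒qdcqqqdcPcPcP⇒qdcqqqdcdcPcP⇒qdcqqqdcdcdcP⇒qdcqqqdcdcdcd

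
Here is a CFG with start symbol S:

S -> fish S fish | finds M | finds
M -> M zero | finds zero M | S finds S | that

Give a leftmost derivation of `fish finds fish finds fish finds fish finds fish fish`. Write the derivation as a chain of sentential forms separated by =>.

S => fish S fish => fish finds M fish => fish finds S finds S fish => fish finds fish S fish finds S fish => fish finds fish finds fish finds S fish => fish finds fish finds fish finds fish S fish fish => fish finds fish finds fish finds fish finds fish fish

S => fish S fish   [S -> fish S fish]
fish S fish => fish finds M fish   [S -> finds M]
fish finds M fish => fish finds S finds S fish   [M -> S finds S]
fish finds S finds S fish => fish finds fish S fish finds S fish   [S -> fish S fish]
fish finds fish S fish finds S fish => fish finds fish finds fish finds S fish   [S -> finds]
fish finds fish finds fish finds S fish => fish finds fish finds fish finds fish S fish fish   [S -> fish S fish]
fish finds fish finds fish finds fish S fish fish => fish finds fish finds fish finds fish finds fish fish   [S -> finds]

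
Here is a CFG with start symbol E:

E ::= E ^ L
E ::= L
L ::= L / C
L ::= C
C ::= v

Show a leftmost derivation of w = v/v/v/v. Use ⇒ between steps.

E ⇒ L   [E ::= L]
L ⇒ L/C   [L ::= L / C]
L/C ⇒ L/C/C   [L ::= L / C]
L/C/C ⇒ L/C/C/C   [L ::= L / C]
L/C/C/C ⇒ C/C/C/C   [L ::= C]
C/C/C/C ⇒ v/C/C/C   [C ::= v]
v/C/C/C ⇒ v/v/C/C   [C ::= v]
v/v/C/C ⇒ v/v/v/C   [C ::= v]
v/v/v/C ⇒ v/v/v/v   [C ::= v]

E ⇒ L ⇒ L/C ⇒ L/C/C ⇒ L/C/C/C ⇒ C/C/C/C ⇒ v/C/C/C ⇒ v/v/C/C ⇒ v/v/v/C ⇒ v/v/v/v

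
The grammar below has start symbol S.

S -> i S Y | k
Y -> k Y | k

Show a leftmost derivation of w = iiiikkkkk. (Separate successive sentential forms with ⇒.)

S ⇒ iSY   [S -> i S Y]
iSY ⇒ iiSYY   [S -> i S Y]
iiSYY ⇒ iiiSYYY   [S -> i S Y]
iiiSYYY ⇒ iiiiSYYYY   [S -> i S Y]
iiiiSYYYY ⇒ iiiikYYYY   [S -> k]
iiiikYYYY ⇒ iiiikkYYY   [Y -> k]
iiiikkYYY ⇒ iiiikkkYY   [Y -> k]
iiiikkkYY ⇒ iiiikkkkY   [Y -> k]
iiiikkkkY ⇒ iiiikkkkk   [Y -> k]

S⇒iSY⇒iiSYY⇒iiiSYYY⇒iiiiSYYYY⇒iiiikYYYY⇒iiiikkYYY⇒iiiikkkYY⇒iiiikkkkY⇒iiiikkkkk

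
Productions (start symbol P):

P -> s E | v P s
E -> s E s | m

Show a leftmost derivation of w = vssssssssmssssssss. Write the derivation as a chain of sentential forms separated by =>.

P => vPs => vsEs => vssEss => vsssEsss => vssssEssss => vsssssEsssss => vssssssEssssss => vsssssssEsssssss => vssssssssEssssssss => vssssssssmssssssss

P => vPs   [P -> v P s]
vPs => vsEs   [P -> s E]
vsEs => vssEss   [E -> s E s]
vssEss => vsssEsss   [E -> s E s]
vsssEsss => vssssEssss   [E -> s E s]
vssssEssss => vsssssEsssss   [E -> s E s]
vsssssEsssss => vssssssEssssss   [E -> s E s]
vssssssEssssss => vsssssssEsssssss   [E -> s E s]
vsssssssEsssssss => vssssssssEssssssss   [E -> s E s]
vssssssssEssssssss => vssssssssmssssssss   [E -> m]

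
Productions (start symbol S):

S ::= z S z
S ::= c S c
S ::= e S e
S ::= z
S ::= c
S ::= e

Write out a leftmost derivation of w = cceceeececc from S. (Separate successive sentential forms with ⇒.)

S ⇒ cSc ⇒ ccScc ⇒ cceSecc ⇒ ccecScecc ⇒ cceceSececc ⇒ cceceeececc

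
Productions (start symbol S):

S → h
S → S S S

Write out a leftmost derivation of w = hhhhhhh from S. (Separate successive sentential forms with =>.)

S => SSS   [S → S S S]
SSS => SSSSS   [S → S S S]
SSSSS => SSSSSSS   [S → S S S]
SSSSSSS => hSSSSSS   [S → h]
hSSSSSS => hhSSSSS   [S → h]
hhSSSSS => hhhSSSS   [S → h]
hhhSSSS => hhhhSSS   [S → h]
hhhhSSS => hhhhhSS   [S → h]
hhhhhSS => hhhhhhS   [S → h]
hhhhhhS => hhhhhhh   [S → h]

S=>SSS=>SSSSS=>SSSSSSS=>hSSSSSS=>hhSSSSS=>hhhSSSS=>hhhhSSS=>hhhhhSS=>hhhhhhS=>hhhhhhh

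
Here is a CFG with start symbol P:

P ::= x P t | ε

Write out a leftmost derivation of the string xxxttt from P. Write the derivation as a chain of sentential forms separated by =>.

P => xPt => xxPtt => xxxPttt => xxxttt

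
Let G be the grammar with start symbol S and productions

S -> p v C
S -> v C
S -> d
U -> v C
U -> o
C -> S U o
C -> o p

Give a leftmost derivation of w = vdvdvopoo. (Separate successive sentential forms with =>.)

S=>vC=>vSUo=>vdUo=>vdvCo=>vdvSUoo=>vdvdUoo=>vdvdvCoo=>vdvdvopoo

S => vC   [S -> v C]
vC => vSUo   [C -> S U o]
vSUo => vdUo   [S -> d]
vdUo => vdvCo   [U -> v C]
vdvCo => vdvSUoo   [C -> S U o]
vdvSUoo => vdvdUoo   [S -> d]
vdvdUoo => vdvdvCoo   [U -> v C]
vdvdvCoo => vdvdvopoo   [C -> o p]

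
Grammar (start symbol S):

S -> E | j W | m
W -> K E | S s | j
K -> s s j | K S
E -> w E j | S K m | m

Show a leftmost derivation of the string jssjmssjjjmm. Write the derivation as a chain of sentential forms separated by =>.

S=>jW=>jKE=>jssjE=>jssjSKm=>jssjmKm=>jssjmKSm=>jssjmKSSm=>jssjmssjSSm=>jssjmssjjWSm=>jssjmssjjjSm=>jssjmssjjjEm=>jssjmssjjjmm

S => jW   [S -> j W]
jW => jKE   [W -> K E]
jKE => jssjE   [K -> s s j]
jssjE => jssjSKm   [E -> S K m]
jssjSKm => jssjmKm   [S -> m]
jssjmKm => jssjmKSm   [K -> K S]
jssjmKSm => jssjmKSSm   [K -> K S]
jssjmKSSm => jssjmssjSSm   [K -> s s j]
jssjmssjSSm => jssjmssjjWSm   [S -> j W]
jssjmssjjWSm => jssjmssjjjSm   [W -> j]
jssjmssjjjSm => jssjmssjjjEm   [S -> E]
jssjmssjjjEm => jssjmssjjjmm   [E -> m]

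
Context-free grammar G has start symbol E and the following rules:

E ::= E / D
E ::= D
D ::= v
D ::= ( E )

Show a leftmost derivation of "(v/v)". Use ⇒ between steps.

E ⇒ D   [E ::= D]
D ⇒ (E)   [D ::= ( E )]
(E) ⇒ (E/D)   [E ::= E / D]
(E/D) ⇒ (D/D)   [E ::= D]
(D/D) ⇒ (v/D)   [D ::= v]
(v/D) ⇒ (v/v)   [D ::= v]

E ⇒ D ⇒ (E) ⇒ (E/D) ⇒ (D/D) ⇒ (v/D) ⇒ (v/v)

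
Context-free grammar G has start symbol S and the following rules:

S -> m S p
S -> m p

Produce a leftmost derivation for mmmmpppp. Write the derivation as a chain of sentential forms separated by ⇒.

S ⇒ mSp ⇒ mmSpp ⇒ mmmSppp ⇒ mmmmpppp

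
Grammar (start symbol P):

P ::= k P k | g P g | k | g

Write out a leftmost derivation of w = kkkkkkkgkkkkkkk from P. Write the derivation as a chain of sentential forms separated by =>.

P => kPk => kkPkk => kkkPkkk => kkkkPkkkk => kkkkkPkkkkk => kkkkkkPkkkkkk => kkkkkkkPkkkkkkk => kkkkkkkgkkkkkkk

P => kPk   [P ::= k P k]
kPk => kkPkk   [P ::= k P k]
kkPkk => kkkPkkk   [P ::= k P k]
kkkPkkk => kkkkPkkkk   [P ::= k P k]
kkkkPkkkk => kkkkkPkkkkk   [P ::= k P k]
kkkkkPkkkkk => kkkkkkPkkkkkk   [P ::= k P k]
kkkkkkPkkkkkk => kkkkkkkPkkkkkkk   [P ::= k P k]
kkkkkkkPkkkkkkk => kkkkkkkgkkkkkkk   [P ::= g]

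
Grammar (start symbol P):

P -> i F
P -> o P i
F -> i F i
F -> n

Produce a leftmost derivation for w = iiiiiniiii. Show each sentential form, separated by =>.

P => iF => iiFi => iiiFii => iiiiFiii => iiiiiFiiii => iiiiiniiii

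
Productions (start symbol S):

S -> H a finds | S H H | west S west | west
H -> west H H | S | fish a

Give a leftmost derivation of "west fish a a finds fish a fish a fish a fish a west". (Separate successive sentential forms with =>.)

S => west S west => west S H H west => west S H H H H west => west H a finds H H H H west => west fish a a finds H H H H west => west fish a a finds fish a H H H west => west fish a a finds fish a fish a H H west => west fish a a finds fish a fish a fish a H west => west fish a a finds fish a fish a fish a fish a west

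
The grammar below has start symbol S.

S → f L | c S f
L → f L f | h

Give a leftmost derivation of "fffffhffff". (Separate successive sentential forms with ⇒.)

S ⇒ fL   [S → f L]
fL ⇒ ffLf   [L → f L f]
ffLf ⇒ fffLff   [L → f L f]
fffLff ⇒ ffffLfff   [L → f L f]
ffffLfff ⇒ fffffLffff   [L → f L f]
fffffLffff ⇒ fffffhffff   [L → h]

S ⇒ fL ⇒ ffLf ⇒ fffLff ⇒ ffffLfff ⇒ fffffLffff ⇒ fffffhffff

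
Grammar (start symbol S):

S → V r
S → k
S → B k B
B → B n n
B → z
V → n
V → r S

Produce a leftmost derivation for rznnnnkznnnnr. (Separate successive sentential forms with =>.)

S => Vr   [S → V r]
Vr => rSr   [V → r S]
rSr => rBkBr   [S → B k B]
rBkBr => rBnnkBr   [B → B n n]
rBnnkBr => rBnnnnkBr   [B → B n n]
rBnnnnkBr => rznnnnkBr   [B → z]
rznnnnkBr => rznnnnkBnnr   [B → B n n]
rznnnnkBnnr => rznnnnkBnnnnr   [B → B n n]
rznnnnkBnnnnr => rznnnnkznnnnr   [B → z]

S => Vr => rSr => rBkBr => rBnnkBr => rBnnnnkBr => rznnnnkBr => rznnnnkBnnr => rznnnnkBnnnnr => rznnnnkznnnnr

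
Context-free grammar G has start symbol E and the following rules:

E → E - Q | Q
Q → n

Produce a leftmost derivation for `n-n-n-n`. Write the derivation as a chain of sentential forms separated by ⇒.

E ⇒ E-Q ⇒ E-Q-Q ⇒ E-Q-Q-Q ⇒ Q-Q-Q-Q ⇒ n-Q-Q-Q ⇒ n-n-Q-Q ⇒ n-n-n-Q ⇒ n-n-n-n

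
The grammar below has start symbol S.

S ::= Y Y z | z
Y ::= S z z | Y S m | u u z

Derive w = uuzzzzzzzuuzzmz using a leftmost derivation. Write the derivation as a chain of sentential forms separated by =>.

S=>YYz=>SzzYz=>YYzzzYz=>uuzYzzzYz=>uuzSzzzzzYz=>uuzzzzzzzYz=>uuzzzzzzzYSmz=>uuzzzzzzzuuzSmz=>uuzzzzzzzuuzzmz

S => YYz   [S ::= Y Y z]
YYz => SzzYz   [Y ::= S z z]
SzzYz => YYzzzYz   [S ::= Y Y z]
YYzzzYz => uuzYzzzYz   [Y ::= u u z]
uuzYzzzYz => uuzSzzzzzYz   [Y ::= S z z]
uuzSzzzzzYz => uuzzzzzzzYz   [S ::= z]
uuzzzzzzzYz => uuzzzzzzzYSmz   [Y ::= Y S m]
uuzzzzzzzYSmz => uuzzzzzzzuuzSmz   [Y ::= u u z]
uuzzzzzzzuuzSmz => uuzzzzzzzuuzzmz   [S ::= z]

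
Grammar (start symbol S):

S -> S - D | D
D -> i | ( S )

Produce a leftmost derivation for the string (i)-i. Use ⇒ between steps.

S ⇒ S-D ⇒ D-D ⇒ (S)-D ⇒ (D)-D ⇒ (i)-D ⇒ (i)-i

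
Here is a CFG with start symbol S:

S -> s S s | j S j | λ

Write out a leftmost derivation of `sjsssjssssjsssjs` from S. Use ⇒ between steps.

S⇒sSs⇒sjSjs⇒sjsSsjs⇒sjssSssjs⇒sjsssSsssjs⇒sjsssjSjsssjs⇒sjsssjsSsjsssjs⇒sjsssjssSssjsssjs⇒sjsssjssssjsssjs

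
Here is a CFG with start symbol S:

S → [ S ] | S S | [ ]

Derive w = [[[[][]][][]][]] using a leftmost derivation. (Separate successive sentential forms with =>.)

S => [S]   [S → [ S ]]
[S] => [SS]   [S → S S]
[SS] => [[S]S]   [S → [ S ]]
[[S]S] => [[SS]S]   [S → S S]
[[SS]S] => [[SSS]S]   [S → S S]
[[SSS]S] => [[[S]SS]S]   [S → [ S ]]
[[[S]SS]S] => [[[SS]SS]S]   [S → S S]
[[[SS]SS]S] => [[[[]S]SS]S]   [S → [ ]]
[[[[]S]SS]S] => [[[[][]]SS]S]   [S → [ ]]
[[[[][]]SS]S] => [[[[][]][]S]S]   [S → [ ]]
[[[[][]][]S]S] => [[[[][]][][]]S]   [S → [ ]]
[[[[][]][][]]S] => [[[[][]][][]][]]   [S → [ ]]

S => [S] => [SS] => [[S]S] => [[SS]S] => [[SSS]S] => [[[S]SS]S] => [[[SS]SS]S] => [[[[]S]SS]S] => [[[[][]]SS]S] => [[[[][]][]S]S] => [[[[][]][][]]S] => [[[[][]][][]][]]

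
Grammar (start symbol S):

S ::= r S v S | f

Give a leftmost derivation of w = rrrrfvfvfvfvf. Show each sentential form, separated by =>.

S => rSvS   [S ::= r S v S]
rSvS => rrSvSvS   [S ::= r S v S]
rrSvSvS => rrrSvSvSvS   [S ::= r S v S]
rrrSvSvSvS => rrrrSvSvSvSvS   [S ::= r S v S]
rrrrSvSvSvSvS => rrrrfvSvSvSvS   [S ::= f]
rrrrfvSvSvSvS => rrrrfvfvSvSvS   [S ::= f]
rrrrfvfvSvSvS => rrrrfvfvfvSvS   [S ::= f]
rrrrfvfvfvSvS => rrrrfvfvfvfvS   [S ::= f]
rrrrfvfvfvfvS => rrrrfvfvfvfvf   [S ::= f]

S => rSvS => rrSvSvS => rrrSvSvSvS => rrrrSvSvSvSvS => rrrrfvSvSvSvS => rrrrfvfvSvSvS => rrrrfvfvfvSvS => rrrrfvfvfvfvS => rrrrfvfvfvfvf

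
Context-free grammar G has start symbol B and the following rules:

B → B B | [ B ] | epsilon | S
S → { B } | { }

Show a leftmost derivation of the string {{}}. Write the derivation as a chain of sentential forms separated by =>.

B => S   [B → S]
S => {B}   [S → { B }]
{B} => {S}   [B → S]
{S} => {{}}   [S → { }]

B => S => {B} => {S} => {{}}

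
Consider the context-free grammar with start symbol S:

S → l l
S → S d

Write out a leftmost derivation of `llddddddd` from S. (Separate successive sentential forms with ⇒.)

S ⇒ Sd ⇒ Sdd ⇒ Sddd ⇒ Sdddd ⇒ Sddddd ⇒ Sdddddd ⇒ Sddddddd ⇒ llddddddd

S ⇒ Sd   [S → S d]
Sd ⇒ Sdd   [S → S d]
Sdd ⇒ Sddd   [S → S d]
Sddd ⇒ Sdddd   [S → S d]
Sdddd ⇒ Sddddd   [S → S d]
Sddddd ⇒ Sdddddd   [S → S d]
Sdddddd ⇒ Sddddddd   [S → S d]
Sddddddd ⇒ llddddddd   [S → l l]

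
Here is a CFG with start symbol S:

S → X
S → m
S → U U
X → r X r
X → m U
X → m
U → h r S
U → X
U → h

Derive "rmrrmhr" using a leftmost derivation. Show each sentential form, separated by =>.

S => UU   [S → U U]
UU => XU   [U → X]
XU => rXrU   [X → r X r]
rXrU => rmrU   [X → m]
rmrU => rmrX   [U → X]
rmrX => rmrrXr   [X → r X r]
rmrrXr => rmrrmUr   [X → m U]
rmrrmUr => rmrrmhr   [U → h]

S => UU => XU => rXrU => rmrU => rmrX => rmrrXr => rmrrmUr => rmrrmhr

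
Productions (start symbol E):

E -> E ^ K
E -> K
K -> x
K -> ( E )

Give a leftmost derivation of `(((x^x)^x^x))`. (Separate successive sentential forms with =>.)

E => K => (E) => (K) => ((E)) => ((E^K)) => ((E^K^K)) => ((K^K^K)) => (((E)^K^K)) => (((E^K)^K^K)) => (((K^K)^K^K)) => (((x^K)^K^K)) => (((x^x)^K^K)) => (((x^x)^x^K)) => (((x^x)^x^x))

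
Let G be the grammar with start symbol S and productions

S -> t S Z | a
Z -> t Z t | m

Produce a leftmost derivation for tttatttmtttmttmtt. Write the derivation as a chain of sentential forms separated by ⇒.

S ⇒ tSZ ⇒ ttSZZ ⇒ tttSZZZ ⇒ tttaZZZ ⇒ tttatZtZZ ⇒ tttattZttZZ ⇒ tttatttZtttZZ ⇒ tttatttmtttZZ ⇒ tttatttmtttmZ ⇒ tttatttmtttmtZt ⇒ tttatttmtttmttZtt ⇒ tttatttmtttmttmtt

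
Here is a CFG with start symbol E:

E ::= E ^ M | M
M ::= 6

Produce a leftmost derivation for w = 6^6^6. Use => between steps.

E => E^M   [E ::= E ^ M]
E^M => E^M^M   [E ::= E ^ M]
E^M^M => M^M^M   [E ::= M]
M^M^M => 6^M^M   [M ::= 6]
6^M^M => 6^6^M   [M ::= 6]
6^6^M => 6^6^6   [M ::= 6]

E=>E^M=>E^M^M=>M^M^M=>6^M^M=>6^6^M=>6^6^6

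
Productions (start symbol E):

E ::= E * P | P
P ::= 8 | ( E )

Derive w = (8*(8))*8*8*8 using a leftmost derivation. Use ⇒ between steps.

E ⇒ E*P   [E ::= E * P]
E*P ⇒ E*P*P   [E ::= E * P]
E*P*P ⇒ E*P*P*P   [E ::= E * P]
E*P*P*P ⇒ P*P*P*P   [E ::= P]
P*P*P*P ⇒ (E)*P*P*P   [P ::= ( E )]
(E)*P*P*P ⇒ (E*P)*P*P*P   [E ::= E * P]
(E*P)*P*P*P ⇒ (P*P)*P*P*P   [E ::= P]
(P*P)*P*P*P ⇒ (8*P)*P*P*P   [P ::= 8]
(8*P)*P*P*P ⇒ (8*(E))*P*P*P   [P ::= ( E )]
(8*(E))*P*P*P ⇒ (8*(P))*P*P*P   [E ::= P]
(8*(P))*P*P*P ⇒ (8*(8))*P*P*P   [P ::= 8]
(8*(8))*P*P*P ⇒ (8*(8))*8*P*P   [P ::= 8]
(8*(8))*8*P*P ⇒ (8*(8))*8*8*P   [P ::= 8]
(8*(8))*8*8*P ⇒ (8*(8))*8*8*8   [P ::= 8]

E ⇒ E*P ⇒ E*P*P ⇒ E*P*P*P ⇒ P*P*P*P ⇒ (E)*P*P*P ⇒ (E*P)*P*P*P ⇒ (P*P)*P*P*P ⇒ (8*P)*P*P*P ⇒ (8*(E))*P*P*P ⇒ (8*(P))*P*P*P ⇒ (8*(8))*P*P*P ⇒ (8*(8))*8*P*P ⇒ (8*(8))*8*8*P ⇒ (8*(8))*8*8*8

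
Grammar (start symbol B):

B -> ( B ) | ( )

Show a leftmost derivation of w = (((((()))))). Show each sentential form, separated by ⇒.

B ⇒ (B)   [B -> ( B )]
(B) ⇒ ((B))   [B -> ( B )]
((B)) ⇒ (((B)))   [B -> ( B )]
(((B))) ⇒ ((((B))))   [B -> ( B )]
((((B)))) ⇒ (((((B)))))   [B -> ( B )]
(((((B))))) ⇒ (((((())))))   [B -> ( )]

B⇒(B)⇒((B))⇒(((B)))⇒((((B))))⇒(((((B)))))⇒(((((())))))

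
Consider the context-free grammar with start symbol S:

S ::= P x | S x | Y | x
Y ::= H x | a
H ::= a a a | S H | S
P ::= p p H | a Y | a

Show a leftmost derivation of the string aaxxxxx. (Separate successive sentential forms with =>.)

S=>Px=>aYx=>aHxx=>aSxx=>aPxxx=>aaYxxx=>aaHxxxx=>aaSxxxx=>aaxxxxx

S => Px   [S ::= P x]
Px => aYx   [P ::= a Y]
aYx => aHxx   [Y ::= H x]
aHxx => aSxx   [H ::= S]
aSxx => aPxxx   [S ::= P x]
aPxxx => aaYxxx   [P ::= a Y]
aaYxxx => aaHxxxx   [Y ::= H x]
aaHxxxx => aaSxxxx   [H ::= S]
aaSxxxx => aaxxxxx   [S ::= x]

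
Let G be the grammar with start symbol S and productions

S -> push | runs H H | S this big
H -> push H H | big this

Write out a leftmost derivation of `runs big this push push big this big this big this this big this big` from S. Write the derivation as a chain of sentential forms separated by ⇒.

S ⇒ S this big ⇒ S this big this big ⇒ runs H H this big this big ⇒ runs big this H this big this big ⇒ runs big this push H H this big this big ⇒ runs big this push push H H H this big this big ⇒ runs big this push push big this H H this big this big ⇒ runs big this push push big this big this H this big this big ⇒ runs big this push push big this big this big this this big this big

S ⇒ S this big   [S -> S this big]
S this big ⇒ S this big this big   [S -> S this big]
S this big this big ⇒ runs H H this big this big   [S -> runs H H]
runs H H this big this big ⇒ runs big this H this big this big   [H -> big this]
runs big this H this big this big ⇒ runs big this push H H this big this big   [H -> push H H]
runs big this push H H this big this big ⇒ runs big this push push H H H this big this big   [H -> push H H]
runs big this push push H H H this big this big ⇒ runs big this push push big this H H this big this big   [H -> big this]
runs big this push push big this H H this big this big ⇒ runs big this push push big this big this H this big this big   [H -> big this]
runs big this push push big this big this H this big this big ⇒ runs big this push push big this big this big this this big this big   [H -> big this]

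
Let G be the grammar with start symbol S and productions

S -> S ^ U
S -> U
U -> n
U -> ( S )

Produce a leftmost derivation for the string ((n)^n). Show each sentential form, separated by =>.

S => U   [S -> U]
U => (S)   [U -> ( S )]
(S) => (S^U)   [S -> S ^ U]
(S^U) => (U^U)   [S -> U]
(U^U) => ((S)^U)   [U -> ( S )]
((S)^U) => ((U)^U)   [S -> U]
((U)^U) => ((n)^U)   [U -> n]
((n)^U) => ((n)^n)   [U -> n]

S => U => (S) => (S^U) => (U^U) => ((S)^U) => ((U)^U) => ((n)^U) => ((n)^n)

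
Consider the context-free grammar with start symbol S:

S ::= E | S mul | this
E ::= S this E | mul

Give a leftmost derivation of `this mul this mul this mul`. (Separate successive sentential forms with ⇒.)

S ⇒ E   [S ::= E]
E ⇒ S this E   [E ::= S this E]
S this E ⇒ E this E   [S ::= E]
E this E ⇒ S this E this E   [E ::= S this E]
S this E this E ⇒ S mul this E this E   [S ::= S mul]
S mul this E this E ⇒ this mul this E this E   [S ::= this]
this mul this E this E ⇒ this mul this mul this E   [E ::= mul]
this mul this mul this E ⇒ this mul this mul this mul   [E ::= mul]

S ⇒ E ⇒ S this E ⇒ E this E ⇒ S this E this E ⇒ S mul this E this E ⇒ this mul this E this E ⇒ this mul this mul this E ⇒ this mul this mul this mul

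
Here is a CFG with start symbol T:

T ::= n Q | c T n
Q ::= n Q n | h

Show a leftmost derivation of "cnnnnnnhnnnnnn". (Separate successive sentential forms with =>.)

T => cTn   [T ::= c T n]
cTn => cnQn   [T ::= n Q]
cnQn => cnnQnn   [Q ::= n Q n]
cnnQnn => cnnnQnnn   [Q ::= n Q n]
cnnnQnnn => cnnnnQnnnn   [Q ::= n Q n]
cnnnnQnnnn => cnnnnnQnnnnn   [Q ::= n Q n]
cnnnnnQnnnnn => cnnnnnnQnnnnnn   [Q ::= n Q n]
cnnnnnnQnnnnnn => cnnnnnnhnnnnnn   [Q ::= h]

T=>cTn=>cnQn=>cnnQnn=>cnnnQnnn=>cnnnnQnnnn=>cnnnnnQnnnnn=>cnnnnnnQnnnnnn=>cnnnnnnhnnnnnn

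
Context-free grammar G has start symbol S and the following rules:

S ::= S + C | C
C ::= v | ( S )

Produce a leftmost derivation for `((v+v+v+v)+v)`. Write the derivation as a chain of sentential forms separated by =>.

S => C => (S) => (S+C) => (C+C) => ((S)+C) => ((S+C)+C) => ((S+C+C)+C) => ((S+C+C+C)+C) => ((C+C+C+C)+C) => ((v+C+C+C)+C) => ((v+v+C+C)+C) => ((v+v+v+C)+C) => ((v+v+v+v)+C) => ((v+v+v+v)+v)

S => C   [S ::= C]
C => (S)   [C ::= ( S )]
(S) => (S+C)   [S ::= S + C]
(S+C) => (C+C)   [S ::= C]
(C+C) => ((S)+C)   [C ::= ( S )]
((S)+C) => ((S+C)+C)   [S ::= S + C]
((S+C)+C) => ((S+C+C)+C)   [S ::= S + C]
((S+C+C)+C) => ((S+C+C+C)+C)   [S ::= S + C]
((S+C+C+C)+C) => ((C+C+C+C)+C)   [S ::= C]
((C+C+C+C)+C) => ((v+C+C+C)+C)   [C ::= v]
((v+C+C+C)+C) => ((v+v+C+C)+C)   [C ::= v]
((v+v+C+C)+C) => ((v+v+v+C)+C)   [C ::= v]
((v+v+v+C)+C) => ((v+v+v+v)+C)   [C ::= v]
((v+v+v+v)+C) => ((v+v+v+v)+v)   [C ::= v]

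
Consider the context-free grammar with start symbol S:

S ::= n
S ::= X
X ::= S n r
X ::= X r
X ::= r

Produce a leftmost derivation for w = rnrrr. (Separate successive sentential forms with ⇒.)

S ⇒ X   [S ::= X]
X ⇒ Xr   [X ::= X r]
Xr ⇒ Xrr   [X ::= X r]
Xrr ⇒ Snrrr   [X ::= S n r]
Snrrr ⇒ Xnrrr   [S ::= X]
Xnrrr ⇒ rnrrr   [X ::= r]

S⇒X⇒Xr⇒Xrr⇒Snrrr⇒Xnrrr⇒rnrrr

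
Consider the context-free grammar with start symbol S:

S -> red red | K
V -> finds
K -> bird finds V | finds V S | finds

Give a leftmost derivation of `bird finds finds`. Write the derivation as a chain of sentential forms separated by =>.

S => K   [S -> K]
K => bird finds V   [K -> bird finds V]
bird finds V => bird finds finds   [V -> finds]

S => K => bird finds V => bird finds finds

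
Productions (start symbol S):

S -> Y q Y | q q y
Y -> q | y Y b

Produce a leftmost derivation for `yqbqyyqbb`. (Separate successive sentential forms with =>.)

S => YqY => yYbqY => yqbqY => yqbqyYb => yqbqyyYbb => yqbqyyqbb

S => YqY   [S -> Y q Y]
YqY => yYbqY   [Y -> y Y b]
yYbqY => yqbqY   [Y -> q]
yqbqY => yqbqyYb   [Y -> y Y b]
yqbqyYb => yqbqyyYbb   [Y -> y Y b]
yqbqyyYbb => yqbqyyqbb   [Y -> q]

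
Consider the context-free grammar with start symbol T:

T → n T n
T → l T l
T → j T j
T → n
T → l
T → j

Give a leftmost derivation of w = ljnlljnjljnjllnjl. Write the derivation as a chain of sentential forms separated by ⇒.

T ⇒ lTl ⇒ ljTjl ⇒ ljnTnjl ⇒ ljnlTlnjl ⇒ ljnllTllnjl ⇒ ljnlljTjllnjl ⇒ ljnlljnTnjllnjl ⇒ ljnlljnjTjnjllnjl ⇒ ljnlljnjljnjllnjl

T ⇒ lTl   [T → l T l]
lTl ⇒ ljTjl   [T → j T j]
ljTjl ⇒ ljnTnjl   [T → n T n]
ljnTnjl ⇒ ljnlTlnjl   [T → l T l]
ljnlTlnjl ⇒ ljnllTllnjl   [T → l T l]
ljnllTllnjl ⇒ ljnlljTjllnjl   [T → j T j]
ljnlljTjllnjl ⇒ ljnlljnTnjllnjl   [T → n T n]
ljnlljnTnjllnjl ⇒ ljnlljnjTjnjllnjl   [T → j T j]
ljnlljnjTjnjllnjl ⇒ ljnlljnjljnjllnjl   [T → l]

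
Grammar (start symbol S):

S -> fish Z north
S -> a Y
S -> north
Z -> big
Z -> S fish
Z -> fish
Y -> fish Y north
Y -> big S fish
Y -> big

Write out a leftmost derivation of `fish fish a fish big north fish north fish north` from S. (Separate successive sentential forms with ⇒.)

S ⇒ fish Z north ⇒ fish S fish north ⇒ fish fish Z north fish north ⇒ fish fish S fish north fish north ⇒ fish fish a Y fish north fish north ⇒ fish fish a fish Y north fish north fish north ⇒ fish fish a fish big north fish north fish north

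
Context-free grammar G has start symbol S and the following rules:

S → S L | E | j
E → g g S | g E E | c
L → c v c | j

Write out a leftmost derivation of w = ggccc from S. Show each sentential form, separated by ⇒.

S ⇒ E ⇒ gEE ⇒ ggEEE ⇒ ggcEE ⇒ ggccE ⇒ ggccc

S ⇒ E   [S → E]
E ⇒ gEE   [E → g E E]
gEE ⇒ ggEEE   [E → g E E]
ggEEE ⇒ ggcEE   [E → c]
ggcEE ⇒ ggccE   [E → c]
ggccE ⇒ ggccc   [E → c]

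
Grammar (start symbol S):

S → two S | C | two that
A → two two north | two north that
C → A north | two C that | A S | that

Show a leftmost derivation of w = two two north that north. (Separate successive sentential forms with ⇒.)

S ⇒ two S ⇒ two C ⇒ two A north ⇒ two two north that north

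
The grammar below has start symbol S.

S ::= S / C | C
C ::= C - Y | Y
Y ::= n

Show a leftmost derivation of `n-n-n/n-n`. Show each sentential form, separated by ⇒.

S ⇒ S/C   [S ::= S / C]
S/C ⇒ C/C   [S ::= C]
C/C ⇒ C-Y/C   [C ::= C - Y]
C-Y/C ⇒ C-Y-Y/C   [C ::= C - Y]
C-Y-Y/C ⇒ Y-Y-Y/C   [C ::= Y]
Y-Y-Y/C ⇒ n-Y-Y/C   [Y ::= n]
n-Y-Y/C ⇒ n-n-Y/C   [Y ::= n]
n-n-Y/C ⇒ n-n-n/C   [Y ::= n]
n-n-n/C ⇒ n-n-n/C-Y   [C ::= C - Y]
n-n-n/C-Y ⇒ n-n-n/Y-Y   [C ::= Y]
n-n-n/Y-Y ⇒ n-n-n/n-Y   [Y ::= n]
n-n-n/n-Y ⇒ n-n-n/n-n   [Y ::= n]

S⇒S/C⇒C/C⇒C-Y/C⇒C-Y-Y/C⇒Y-Y-Y/C⇒n-Y-Y/C⇒n-n-Y/C⇒n-n-n/C⇒n-n-n/C-Y⇒n-n-n/Y-Y⇒n-n-n/n-Y⇒n-n-n/n-n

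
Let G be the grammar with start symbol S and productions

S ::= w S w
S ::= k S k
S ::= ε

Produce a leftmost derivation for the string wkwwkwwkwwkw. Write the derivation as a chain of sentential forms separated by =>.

S => wSw   [S ::= w S w]
wSw => wkSkw   [S ::= k S k]
wkSkw => wkwSwkw   [S ::= w S w]
wkwSwkw => wkwwSwwkw   [S ::= w S w]
wkwwSwwkw => wkwwkSkwwkw   [S ::= k S k]
wkwwkSkwwkw => wkwwkwSwkwwkw   [S ::= w S w]
wkwwkwSwkwwkw => wkwwkwwkwwkw   [S ::= ε]

S=>wSw=>wkSkw=>wkwSwkw=>wkwwSwwkw=>wkwwkSkwwkw=>wkwwkwSwkwwkw=>wkwwkwwkwwkw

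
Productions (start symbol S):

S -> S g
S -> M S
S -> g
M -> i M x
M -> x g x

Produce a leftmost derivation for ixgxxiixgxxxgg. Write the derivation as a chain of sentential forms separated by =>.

S => MS => iMxS => ixgxxS => ixgxxSg => ixgxxMSg => ixgxxiMxSg => ixgxxiiMxxSg => ixgxxiixgxxxSg => ixgxxiixgxxxgg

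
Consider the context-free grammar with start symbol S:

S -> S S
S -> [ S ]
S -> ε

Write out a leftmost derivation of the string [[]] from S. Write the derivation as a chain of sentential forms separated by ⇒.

S ⇒ SS   [S -> S S]
SS ⇒ [S]S   [S -> [ S ]]
[S]S ⇒ [SS]S   [S -> S S]
[SS]S ⇒ [SSS]S   [S -> S S]
[SSS]S ⇒ [[S]SS]S   [S -> [ S ]]
[[S]SS]S ⇒ [[]SS]S   [S -> ε]
[[]SS]S ⇒ [[]S]S   [S -> ε]
[[]S]S ⇒ [[]]S   [S -> ε]
[[]]S ⇒ [[]]   [S -> ε]

S ⇒ SS ⇒ [S]S ⇒ [SS]S ⇒ [SSS]S ⇒ [[S]SS]S ⇒ [[]SS]S ⇒ [[]S]S ⇒ [[]]S ⇒ [[]]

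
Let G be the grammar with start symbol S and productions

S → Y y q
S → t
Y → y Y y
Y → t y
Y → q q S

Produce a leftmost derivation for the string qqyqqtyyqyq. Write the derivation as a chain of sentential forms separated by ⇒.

S ⇒ Yyq   [S → Y y q]
Yyq ⇒ qqSyq   [Y → q q S]
qqSyq ⇒ qqYyqyq   [S → Y y q]
qqYyqyq ⇒ qqyYyyqyq   [Y → y Y y]
qqyYyyqyq ⇒ qqyqqSyyqyq   [Y → q q S]
qqyqqSyyqyq ⇒ qqyqqtyyqyq   [S → t]

S ⇒ Yyq ⇒ qqSyq ⇒ qqYyqyq ⇒ qqyYyyqyq ⇒ qqyqqSyyqyq ⇒ qqyqqtyyqyq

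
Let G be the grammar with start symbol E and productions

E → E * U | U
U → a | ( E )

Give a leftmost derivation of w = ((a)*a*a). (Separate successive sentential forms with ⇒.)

E ⇒ U ⇒ (E) ⇒ (E*U) ⇒ (E*U*U) ⇒ (U*U*U) ⇒ ((E)*U*U) ⇒ ((U)*U*U) ⇒ ((a)*U*U) ⇒ ((a)*a*U) ⇒ ((a)*a*a)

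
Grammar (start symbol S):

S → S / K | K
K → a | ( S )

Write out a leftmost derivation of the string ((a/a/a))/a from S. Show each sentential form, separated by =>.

S=>S/K=>K/K=>(S)/K=>(K)/K=>((S))/K=>((S/K))/K=>((S/K/K))/K=>((K/K/K))/K=>((a/K/K))/K=>((a/a/K))/K=>((a/a/a))/K=>((a/a/a))/a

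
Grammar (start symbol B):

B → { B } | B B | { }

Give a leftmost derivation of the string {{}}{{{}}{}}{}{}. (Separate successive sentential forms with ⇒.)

B ⇒ BB   [B → B B]
BB ⇒ BBB   [B → B B]
BBB ⇒ {B}BB   [B → { B }]
{B}BB ⇒ {{}}BB   [B → { }]
{{}}BB ⇒ {{}}BBB   [B → B B]
{{}}BBB ⇒ {{}}{B}BB   [B → { B }]
{{}}{B}BB ⇒ {{}}{BB}BB   [B → B B]
{{}}{BB}BB ⇒ {{}}{{B}B}BB   [B → { B }]
{{}}{{B}B}BB ⇒ {{}}{{{}}B}BB   [B → { }]
{{}}{{{}}B}BB ⇒ {{}}{{{}}{}}BB   [B → { }]
{{}}{{{}}{}}BB ⇒ {{}}{{{}}{}}{}B   [B → { }]
{{}}{{{}}{}}{}B ⇒ {{}}{{{}}{}}{}{}   [B → { }]

B⇒BB⇒BBB⇒{B}BB⇒{{}}BB⇒{{}}BBB⇒{{}}{B}BB⇒{{}}{BB}BB⇒{{}}{{B}B}BB⇒{{}}{{{}}B}BB⇒{{}}{{{}}{}}BB⇒{{}}{{{}}{}}{}B⇒{{}}{{{}}{}}{}{}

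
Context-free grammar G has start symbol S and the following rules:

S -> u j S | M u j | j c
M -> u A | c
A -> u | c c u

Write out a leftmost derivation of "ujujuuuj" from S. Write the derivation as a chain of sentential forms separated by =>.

S=>ujS=>ujujS=>ujujMuj=>ujujuAuj=>ujujuuuj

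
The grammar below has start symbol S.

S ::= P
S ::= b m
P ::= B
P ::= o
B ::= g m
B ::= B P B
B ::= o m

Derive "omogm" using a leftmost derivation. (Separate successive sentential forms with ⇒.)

S ⇒ P   [S ::= P]
P ⇒ B   [P ::= B]
B ⇒ BPB   [B ::= B P B]
BPB ⇒ omPB   [B ::= o m]
omPB ⇒ omoB   [P ::= o]
omoB ⇒ omogm   [B ::= g m]

S⇒P⇒B⇒BPB⇒omPB⇒omoB⇒omogm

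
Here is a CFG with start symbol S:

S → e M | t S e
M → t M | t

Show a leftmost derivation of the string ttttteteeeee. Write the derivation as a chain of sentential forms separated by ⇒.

S ⇒ tSe   [S → t S e]
tSe ⇒ ttSee   [S → t S e]
ttSee ⇒ tttSeee   [S → t S e]
tttSeee ⇒ ttttSeeee   [S → t S e]
ttttSeeee ⇒ tttttSeeeee   [S → t S e]
tttttSeeeee ⇒ ttttteMeeeee   [S → e M]
ttttteMeeeee ⇒ ttttteteeeee   [M → t]

S ⇒ tSe ⇒ ttSee ⇒ tttSeee ⇒ ttttSeeee ⇒ tttttSeeeee ⇒ ttttteMeeeee ⇒ ttttteteeeee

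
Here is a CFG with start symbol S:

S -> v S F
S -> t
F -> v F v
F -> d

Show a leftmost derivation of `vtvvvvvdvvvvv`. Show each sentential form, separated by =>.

S => vSF => vtF => vtvFv => vtvvFvv => vtvvvFvvv => vtvvvvFvvvv => vtvvvvvFvvvvv => vtvvvvvdvvvvv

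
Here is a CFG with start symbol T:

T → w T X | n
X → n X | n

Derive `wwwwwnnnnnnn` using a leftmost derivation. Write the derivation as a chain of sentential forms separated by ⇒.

T ⇒ wTX   [T → w T X]
wTX ⇒ wwTXX   [T → w T X]
wwTXX ⇒ wwwTXXX   [T → w T X]
wwwTXXX ⇒ wwwwTXXXX   [T → w T X]
wwwwTXXXX ⇒ wwwwwTXXXXX   [T → w T X]
wwwwwTXXXXX ⇒ wwwwwnXXXXX   [T → n]
wwwwwnXXXXX ⇒ wwwwwnnXXXX   [X → n]
wwwwwnnXXXX ⇒ wwwwwnnnXXXX   [X → n X]
wwwwwnnnXXXX ⇒ wwwwwnnnnXXX   [X → n]
wwwwwnnnnXXX ⇒ wwwwwnnnnnXX   [X → n]
wwwwwnnnnnXX ⇒ wwwwwnnnnnnX   [X → n]
wwwwwnnnnnnX ⇒ wwwwwnnnnnnn   [X → n]

T ⇒ wTX ⇒ wwTXX ⇒ wwwTXXX ⇒ wwwwTXXXX ⇒ wwwwwTXXXXX ⇒ wwwwwnXXXXX ⇒ wwwwwnnXXXX ⇒ wwwwwnnnXXXX ⇒ wwwwwnnnnXXX ⇒ wwwwwnnnnnXX ⇒ wwwwwnnnnnnX ⇒ wwwwwnnnnnnn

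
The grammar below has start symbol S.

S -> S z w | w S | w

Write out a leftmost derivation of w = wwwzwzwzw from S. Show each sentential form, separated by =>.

S=>Szw=>wSzw=>wwSzw=>wwSzwzw=>wwSzwzwzw=>wwwzwzwzw

S => Szw   [S -> S z w]
Szw => wSzw   [S -> w S]
wSzw => wwSzw   [S -> w S]
wwSzw => wwSzwzw   [S -> S z w]
wwSzwzw => wwSzwzwzw   [S -> S z w]
wwSzwzwzw => wwwzwzwzw   [S -> w]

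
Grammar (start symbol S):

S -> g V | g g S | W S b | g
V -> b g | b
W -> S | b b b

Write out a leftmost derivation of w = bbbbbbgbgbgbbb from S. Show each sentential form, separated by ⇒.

S⇒WSb⇒bbbSb⇒bbbWSbb⇒bbbSSbb⇒bbbWSbSbb⇒bbbbbbSbSbb⇒bbbbbbgVbSbb⇒bbbbbbgbgbSbb⇒bbbbbbgbgbgVbb⇒bbbbbbgbgbgbbb

S ⇒ WSb   [S -> W S b]
WSb ⇒ bbbSb   [W -> b b b]
bbbSb ⇒ bbbWSbb   [S -> W S b]
bbbWSbb ⇒ bbbSSbb   [W -> S]
bbbSSbb ⇒ bbbWSbSbb   [S -> W S b]
bbbWSbSbb ⇒ bbbbbbSbSbb   [W -> b b b]
bbbbbbSbSbb ⇒ bbbbbbgVbSbb   [S -> g V]
bbbbbbgVbSbb ⇒ bbbbbbgbgbSbb   [V -> b g]
bbbbbbgbgbSbb ⇒ bbbbbbgbgbgVbb   [S -> g V]
bbbbbbgbgbgVbb ⇒ bbbbbbgbgbgbbb   [V -> b]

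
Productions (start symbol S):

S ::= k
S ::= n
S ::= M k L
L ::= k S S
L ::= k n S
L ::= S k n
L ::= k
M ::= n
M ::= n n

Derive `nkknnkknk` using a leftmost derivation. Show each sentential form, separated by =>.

S=>MkL=>nkL=>nkknS=>nkknMkL=>nkknnkL=>nkknnkkSS=>nkknnkknS=>nkknnkknk

S => MkL   [S ::= M k L]
MkL => nkL   [M ::= n]
nkL => nkknS   [L ::= k n S]
nkknS => nkknMkL   [S ::= M k L]
nkknMkL => nkknnkL   [M ::= n]
nkknnkL => nkknnkkSS   [L ::= k S S]
nkknnkkSS => nkknnkknS   [S ::= n]
nkknnkknS => nkknnkknk   [S ::= k]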